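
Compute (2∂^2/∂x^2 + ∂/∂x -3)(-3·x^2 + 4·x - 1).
9 x^{2} - 18 x - 5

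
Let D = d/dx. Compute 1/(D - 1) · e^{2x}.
e^{2 x}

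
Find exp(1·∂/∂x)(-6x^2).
- 6 x^{2} - 12 x - 6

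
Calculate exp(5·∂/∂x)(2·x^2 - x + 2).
2 x^{2} + 19 x + 47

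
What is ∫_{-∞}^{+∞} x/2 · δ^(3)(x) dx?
0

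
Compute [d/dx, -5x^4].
- 20 x^{3}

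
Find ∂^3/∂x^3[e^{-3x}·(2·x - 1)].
27 \left(3 - 2 x\right) e^{- 3 x}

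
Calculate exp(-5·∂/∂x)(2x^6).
2 x^{6} - 60 x^{5} + 750 x^{4} - 5000 x^{3} + 18750 x^{2} - 37500 x + 31250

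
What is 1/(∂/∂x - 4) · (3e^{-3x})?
- \frac{3 e^{- 3 x}}{7}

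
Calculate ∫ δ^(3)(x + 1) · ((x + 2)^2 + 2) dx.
0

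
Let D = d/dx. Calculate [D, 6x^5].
30 x^{4}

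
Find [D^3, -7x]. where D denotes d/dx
-21D^{2}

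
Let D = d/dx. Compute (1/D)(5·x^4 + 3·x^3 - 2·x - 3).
x^{5} + \frac{3 x^{4}}{4} - x^{2} - 3 x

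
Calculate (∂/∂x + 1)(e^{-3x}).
- 2 e^{- 3 x}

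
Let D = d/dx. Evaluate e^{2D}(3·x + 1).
3 x + 7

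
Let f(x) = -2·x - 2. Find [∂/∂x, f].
-2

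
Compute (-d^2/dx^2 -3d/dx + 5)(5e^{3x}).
- 65 e^{3 x}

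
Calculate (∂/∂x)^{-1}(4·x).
2 x^{2}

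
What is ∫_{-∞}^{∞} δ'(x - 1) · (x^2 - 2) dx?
-2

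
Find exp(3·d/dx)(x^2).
x^{2} + 6 x + 9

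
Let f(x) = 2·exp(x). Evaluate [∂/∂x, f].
2 e^{x}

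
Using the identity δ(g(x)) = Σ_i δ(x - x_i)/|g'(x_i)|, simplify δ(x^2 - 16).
\frac{\delta(x - 4) + \delta(x + 4)}{8}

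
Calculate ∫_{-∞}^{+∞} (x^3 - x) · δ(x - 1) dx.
0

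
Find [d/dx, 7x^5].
35 x^{4}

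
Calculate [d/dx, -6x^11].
- 66 x^{10}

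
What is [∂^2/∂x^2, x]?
2\frac{d}{dx}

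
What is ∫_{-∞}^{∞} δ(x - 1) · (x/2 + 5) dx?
\frac{11}{2}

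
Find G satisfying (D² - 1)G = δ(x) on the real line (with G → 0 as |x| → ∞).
-\frac{e^{-|x|}}{2}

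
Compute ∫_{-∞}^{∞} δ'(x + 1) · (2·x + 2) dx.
-2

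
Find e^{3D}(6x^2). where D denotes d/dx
6 x^{2} + 36 x + 54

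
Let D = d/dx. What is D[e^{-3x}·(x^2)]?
x \left(2 - 3 x\right) e^{- 3 x}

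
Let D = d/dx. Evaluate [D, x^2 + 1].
2 x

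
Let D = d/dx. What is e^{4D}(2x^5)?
2 x^{5} + 40 x^{4} + 320 x^{3} + 1280 x^{2} + 2560 x + 2048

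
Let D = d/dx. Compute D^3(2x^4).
48 x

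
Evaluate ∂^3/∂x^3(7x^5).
420 x^{2}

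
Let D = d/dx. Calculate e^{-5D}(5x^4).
5 x^{4} - 100 x^{3} + 750 x^{2} - 2500 x + 3125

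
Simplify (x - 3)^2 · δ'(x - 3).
0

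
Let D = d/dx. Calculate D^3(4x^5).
240 x^{2}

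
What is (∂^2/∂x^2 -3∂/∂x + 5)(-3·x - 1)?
4 - 15 x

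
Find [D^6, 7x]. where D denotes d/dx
42D^{5}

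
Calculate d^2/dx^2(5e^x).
5 e^{x}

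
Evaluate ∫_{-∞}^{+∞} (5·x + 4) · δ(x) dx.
4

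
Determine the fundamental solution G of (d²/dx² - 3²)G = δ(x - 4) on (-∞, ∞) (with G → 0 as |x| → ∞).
-\frac{e^{-3|x - 4|}}{6}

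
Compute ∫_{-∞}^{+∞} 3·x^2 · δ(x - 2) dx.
12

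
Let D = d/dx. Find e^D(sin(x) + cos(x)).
\sqrt{2} \sin{\left(x + \frac{\pi}{4} + 1 \right)}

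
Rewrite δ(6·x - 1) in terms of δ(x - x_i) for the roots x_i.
\frac{\delta(x - 1/6)}{6}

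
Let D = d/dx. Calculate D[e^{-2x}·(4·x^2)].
8 x \left(1 - x\right) e^{- 2 x}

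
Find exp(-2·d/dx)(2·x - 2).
2 x - 6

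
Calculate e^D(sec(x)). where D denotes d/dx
\sec{\left(x + 1 \right)}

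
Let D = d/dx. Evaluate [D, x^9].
9 x^{8}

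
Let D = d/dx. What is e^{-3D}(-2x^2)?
- 2 x^{2} + 12 x - 18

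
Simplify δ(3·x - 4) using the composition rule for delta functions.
\frac{\delta(x - 4/3)}{3}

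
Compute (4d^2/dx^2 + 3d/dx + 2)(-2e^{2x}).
- 48 e^{2 x}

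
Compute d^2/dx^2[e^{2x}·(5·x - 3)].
\left(20 x + 8\right) e^{2 x}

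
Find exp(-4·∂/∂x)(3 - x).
7 - x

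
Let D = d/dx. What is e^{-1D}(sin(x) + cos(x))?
\sqrt{2} \cos{\left(- x + \frac{\pi}{4} + 1 \right)}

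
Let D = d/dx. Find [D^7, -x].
-7D^{6}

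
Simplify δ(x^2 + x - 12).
\frac{\delta(x + 4) + \delta(x - 3)}{7}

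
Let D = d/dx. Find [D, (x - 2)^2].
2 x - 4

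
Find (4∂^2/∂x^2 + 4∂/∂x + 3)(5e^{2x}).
135 e^{2 x}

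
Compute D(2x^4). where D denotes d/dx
8 x^{3}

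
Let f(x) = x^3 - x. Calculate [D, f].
3 x^{2} - 1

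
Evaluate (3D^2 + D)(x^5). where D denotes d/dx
5 x^{3} \left(x + 12\right)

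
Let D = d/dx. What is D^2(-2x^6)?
- 60 x^{4}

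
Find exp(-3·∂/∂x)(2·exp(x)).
2 e^{x - 3}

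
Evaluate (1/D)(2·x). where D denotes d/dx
x^{2}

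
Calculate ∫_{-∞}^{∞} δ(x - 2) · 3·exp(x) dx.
3 e^{2}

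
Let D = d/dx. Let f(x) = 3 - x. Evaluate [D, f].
-1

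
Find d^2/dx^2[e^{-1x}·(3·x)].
3 \left(x - 2\right) e^{- x}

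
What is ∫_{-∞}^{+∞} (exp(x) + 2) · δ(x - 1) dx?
2 + e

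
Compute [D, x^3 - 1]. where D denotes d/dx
3 x^{2}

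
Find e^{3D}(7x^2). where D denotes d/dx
7 x^{2} + 42 x + 63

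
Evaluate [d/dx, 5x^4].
20 x^{3}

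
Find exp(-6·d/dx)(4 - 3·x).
22 - 3 x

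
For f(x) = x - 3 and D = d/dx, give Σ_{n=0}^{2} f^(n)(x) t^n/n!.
t + x - 3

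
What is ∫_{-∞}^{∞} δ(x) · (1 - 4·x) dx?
1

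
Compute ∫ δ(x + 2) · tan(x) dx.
- \tan{\left(2 \right)}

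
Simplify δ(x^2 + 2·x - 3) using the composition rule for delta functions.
\frac{\delta(x - 1) + \delta(x + 3)}{4}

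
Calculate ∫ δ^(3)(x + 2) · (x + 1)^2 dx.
0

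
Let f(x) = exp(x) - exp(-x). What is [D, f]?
2 \cosh{\left(x \right)}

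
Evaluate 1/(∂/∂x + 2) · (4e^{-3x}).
- 4 e^{- 3 x}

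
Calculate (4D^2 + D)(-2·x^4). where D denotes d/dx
8 x^{2} \left(- x - 12\right)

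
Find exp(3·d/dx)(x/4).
\frac{x}{4} + \frac{3}{4}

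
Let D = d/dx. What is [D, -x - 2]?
-1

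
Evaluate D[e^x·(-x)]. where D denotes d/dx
\left(- x - 1\right) e^{x}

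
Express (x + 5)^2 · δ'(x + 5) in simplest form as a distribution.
0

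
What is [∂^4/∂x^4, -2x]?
-8\frac{d^{3}}{dx^{3}}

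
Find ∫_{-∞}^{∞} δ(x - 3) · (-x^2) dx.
-9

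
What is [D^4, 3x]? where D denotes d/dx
12D^{3}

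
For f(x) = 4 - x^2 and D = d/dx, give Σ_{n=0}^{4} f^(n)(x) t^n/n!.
- t^{2} - 2 t x - x^{2} + 4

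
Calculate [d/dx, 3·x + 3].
3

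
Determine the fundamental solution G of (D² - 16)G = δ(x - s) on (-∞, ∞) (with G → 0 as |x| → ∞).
-\frac{e^{-4|x-s|}}{8}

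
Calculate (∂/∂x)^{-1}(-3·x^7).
- \frac{3 x^{8}}{8}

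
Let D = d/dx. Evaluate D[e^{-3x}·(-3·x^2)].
3 x \left(3 x - 2\right) e^{- 3 x}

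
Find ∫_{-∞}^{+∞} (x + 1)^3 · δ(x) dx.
1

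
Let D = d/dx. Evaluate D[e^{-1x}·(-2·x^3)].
2 x^{2} \left(x - 3\right) e^{- x}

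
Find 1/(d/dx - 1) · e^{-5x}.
- \frac{e^{- 5 x}}{6}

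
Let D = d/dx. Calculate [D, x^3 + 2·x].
3 x^{2} + 2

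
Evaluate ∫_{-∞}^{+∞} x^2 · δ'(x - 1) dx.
-2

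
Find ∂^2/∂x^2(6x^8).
336 x^{6}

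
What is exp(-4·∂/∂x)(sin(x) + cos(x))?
\sqrt{2} \cos{\left(- x + \frac{\pi}{4} + 4 \right)}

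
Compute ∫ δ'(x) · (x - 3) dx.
-1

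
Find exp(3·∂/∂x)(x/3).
\frac{x}{3} + 1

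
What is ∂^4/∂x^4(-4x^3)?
0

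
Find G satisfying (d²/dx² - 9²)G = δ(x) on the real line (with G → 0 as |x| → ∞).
-\frac{e^{-9|x|}}{18}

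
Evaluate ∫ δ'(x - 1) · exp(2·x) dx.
- 2 e^{2}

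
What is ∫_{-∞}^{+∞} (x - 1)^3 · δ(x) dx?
-1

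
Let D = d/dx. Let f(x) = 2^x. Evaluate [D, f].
2^{x} \log{\left(2 \right)}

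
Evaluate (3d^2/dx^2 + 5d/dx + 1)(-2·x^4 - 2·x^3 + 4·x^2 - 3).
- 2 x^{4} - 42 x^{3} - 98 x^{2} + 4 x + 21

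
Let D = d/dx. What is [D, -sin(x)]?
- \cos{\left(x \right)}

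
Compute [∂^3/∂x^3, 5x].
15\frac{d^{2}}{dx^{2}}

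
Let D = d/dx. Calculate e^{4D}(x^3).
x^{3} + 12 x^{2} + 48 x + 64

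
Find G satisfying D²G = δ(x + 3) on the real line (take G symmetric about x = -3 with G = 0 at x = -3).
\frac{|x + 3|}{2}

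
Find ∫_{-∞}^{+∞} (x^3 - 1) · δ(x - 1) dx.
0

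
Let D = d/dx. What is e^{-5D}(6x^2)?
6 x^{2} - 60 x + 150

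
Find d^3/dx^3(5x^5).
300 x^{2}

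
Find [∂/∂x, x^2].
2 x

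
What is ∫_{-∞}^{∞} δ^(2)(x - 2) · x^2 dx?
2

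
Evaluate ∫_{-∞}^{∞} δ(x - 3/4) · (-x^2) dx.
- \frac{9}{16}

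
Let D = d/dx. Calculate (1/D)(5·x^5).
\frac{5 x^{6}}{6}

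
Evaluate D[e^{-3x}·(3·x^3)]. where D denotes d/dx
9 x^{2} \left(1 - x\right) e^{- 3 x}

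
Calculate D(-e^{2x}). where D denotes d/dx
- 2 e^{2 x}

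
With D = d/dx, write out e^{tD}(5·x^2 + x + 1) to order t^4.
5 t^{2} + t \left(10 x + 1\right) + 5 x^{2} + x + 1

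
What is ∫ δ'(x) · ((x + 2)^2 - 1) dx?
-4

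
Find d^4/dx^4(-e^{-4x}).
- 256 e^{- 4 x}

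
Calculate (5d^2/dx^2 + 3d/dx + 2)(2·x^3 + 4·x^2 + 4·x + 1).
4 x^{3} + 26 x^{2} + 92 x + 54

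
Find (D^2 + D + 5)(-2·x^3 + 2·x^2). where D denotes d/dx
- 10 x^{3} + 4 x^{2} - 8 x + 4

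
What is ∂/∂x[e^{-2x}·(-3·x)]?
3 \left(2 x - 1\right) e^{- 2 x}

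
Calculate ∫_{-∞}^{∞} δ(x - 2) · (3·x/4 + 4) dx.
\frac{11}{2}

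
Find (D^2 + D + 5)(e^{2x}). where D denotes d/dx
11 e^{2 x}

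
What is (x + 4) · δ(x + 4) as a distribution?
0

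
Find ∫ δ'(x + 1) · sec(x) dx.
\tan{\left(1 \right)} \sec{\left(1 \right)}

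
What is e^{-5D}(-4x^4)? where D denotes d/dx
- 4 x^{4} + 80 x^{3} - 600 x^{2} + 2000 x - 2500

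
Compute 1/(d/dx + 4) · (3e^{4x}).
\frac{3 e^{4 x}}{8}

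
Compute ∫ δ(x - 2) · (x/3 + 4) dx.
\frac{14}{3}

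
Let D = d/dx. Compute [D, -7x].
-7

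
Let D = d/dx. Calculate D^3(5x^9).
2520 x^{6}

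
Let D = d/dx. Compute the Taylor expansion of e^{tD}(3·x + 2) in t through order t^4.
3 t + 3 x + 2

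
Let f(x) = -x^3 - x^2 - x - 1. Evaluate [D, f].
- 3 x^{2} - 2 x - 1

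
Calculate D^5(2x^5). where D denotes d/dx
240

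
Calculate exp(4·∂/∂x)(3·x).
3 x + 12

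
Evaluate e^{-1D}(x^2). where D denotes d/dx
x^{2} - 2 x + 1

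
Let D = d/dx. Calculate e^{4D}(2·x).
2 x + 8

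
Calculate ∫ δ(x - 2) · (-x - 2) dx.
-4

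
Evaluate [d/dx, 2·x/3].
\frac{2}{3}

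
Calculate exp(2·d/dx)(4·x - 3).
4 x + 5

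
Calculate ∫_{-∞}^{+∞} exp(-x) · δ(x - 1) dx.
e^{-1}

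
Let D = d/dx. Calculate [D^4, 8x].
32D^{3}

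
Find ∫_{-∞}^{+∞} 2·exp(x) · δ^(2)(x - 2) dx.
2 e^{2}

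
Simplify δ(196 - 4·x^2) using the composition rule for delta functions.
\frac{\delta(x - 7) + \delta(x + 7)}{56}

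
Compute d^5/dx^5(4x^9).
60480 x^{4}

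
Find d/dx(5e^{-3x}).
- 15 e^{- 3 x}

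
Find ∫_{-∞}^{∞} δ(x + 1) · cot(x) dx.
- \cot{\left(1 \right)}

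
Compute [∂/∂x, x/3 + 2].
\frac{1}{3}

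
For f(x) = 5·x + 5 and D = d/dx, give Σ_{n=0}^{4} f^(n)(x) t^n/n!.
5 t + 5 x + 5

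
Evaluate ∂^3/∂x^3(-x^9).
- 504 x^{6}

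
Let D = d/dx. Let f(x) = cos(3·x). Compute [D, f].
- 3 \sin{\left(3 x \right)}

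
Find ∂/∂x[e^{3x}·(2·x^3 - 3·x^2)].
3 x \left(2 x^{2} - x - 2\right) e^{3 x}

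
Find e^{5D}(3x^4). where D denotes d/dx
3 x^{4} + 60 x^{3} + 450 x^{2} + 1500 x + 1875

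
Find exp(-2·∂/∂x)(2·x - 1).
2 x - 5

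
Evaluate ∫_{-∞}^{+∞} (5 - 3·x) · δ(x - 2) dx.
-1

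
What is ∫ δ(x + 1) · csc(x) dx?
- \csc{\left(1 \right)}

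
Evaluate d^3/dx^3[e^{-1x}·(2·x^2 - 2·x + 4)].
2 \left(- x^{2} + 7 x - 11\right) e^{- x}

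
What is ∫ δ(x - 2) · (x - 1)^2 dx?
1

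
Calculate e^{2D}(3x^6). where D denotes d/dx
3 x^{6} + 36 x^{5} + 180 x^{4} + 480 x^{3} + 720 x^{2} + 576 x + 192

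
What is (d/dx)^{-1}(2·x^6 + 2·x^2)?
\frac{2 x^{7}}{7} + \frac{2 x^{3}}{3}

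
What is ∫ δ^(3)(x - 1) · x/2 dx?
0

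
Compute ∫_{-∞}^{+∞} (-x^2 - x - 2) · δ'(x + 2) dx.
-3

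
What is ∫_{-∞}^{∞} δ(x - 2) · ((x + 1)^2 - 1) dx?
8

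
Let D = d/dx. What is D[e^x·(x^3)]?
x^{2} \left(x + 3\right) e^{x}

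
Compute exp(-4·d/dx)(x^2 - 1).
x^{2} - 8 x + 15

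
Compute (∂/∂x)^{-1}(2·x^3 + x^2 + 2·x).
\frac{x^{4}}{2} + \frac{x^{3}}{3} + x^{2}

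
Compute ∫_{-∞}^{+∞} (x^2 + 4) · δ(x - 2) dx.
8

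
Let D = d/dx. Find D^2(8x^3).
48 x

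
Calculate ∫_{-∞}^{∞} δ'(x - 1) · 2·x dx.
-2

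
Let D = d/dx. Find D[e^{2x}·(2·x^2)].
4 x \left(x + 1\right) e^{2 x}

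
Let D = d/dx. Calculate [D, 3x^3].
9 x^{2}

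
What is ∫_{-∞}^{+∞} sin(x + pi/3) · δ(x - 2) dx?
\sin{\left(\frac{\pi}{3} + 2 \right)}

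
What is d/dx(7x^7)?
49 x^{6}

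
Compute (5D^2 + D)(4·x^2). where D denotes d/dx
8 x + 40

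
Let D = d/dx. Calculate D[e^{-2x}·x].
\left(1 - 2 x\right) e^{- 2 x}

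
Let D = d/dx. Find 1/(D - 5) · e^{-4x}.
- \frac{e^{- 4 x}}{9}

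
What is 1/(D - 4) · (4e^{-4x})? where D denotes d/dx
- \frac{e^{- 4 x}}{2}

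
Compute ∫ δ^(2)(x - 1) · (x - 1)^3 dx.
0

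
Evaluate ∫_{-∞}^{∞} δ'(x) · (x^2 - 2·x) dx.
2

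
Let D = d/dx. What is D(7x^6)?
42 x^{5}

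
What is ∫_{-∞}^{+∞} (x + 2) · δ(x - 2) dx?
4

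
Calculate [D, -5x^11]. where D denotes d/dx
- 55 x^{10}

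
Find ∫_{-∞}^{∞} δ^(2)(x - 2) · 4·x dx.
0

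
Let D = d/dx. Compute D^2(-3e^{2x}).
- 12 e^{2 x}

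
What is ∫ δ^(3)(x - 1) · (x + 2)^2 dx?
0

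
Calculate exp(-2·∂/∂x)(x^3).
x^{3} - 6 x^{2} + 12 x - 8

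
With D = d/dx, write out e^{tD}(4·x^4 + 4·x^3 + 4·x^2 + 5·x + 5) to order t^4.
4 t^{4} + t^{3} \left(16 x + 4\right) + t^{2} \left(24 x^{2} + 12 x + 4\right) + t \left(16 x^{3} + 12 x^{2} + 8 x + 5\right) + 4 x^{4} + 4 x^{3} + 4 x^{2} + 5 x + 5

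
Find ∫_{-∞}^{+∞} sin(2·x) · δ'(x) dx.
-2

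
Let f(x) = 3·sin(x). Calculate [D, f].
3 \cos{\left(x \right)}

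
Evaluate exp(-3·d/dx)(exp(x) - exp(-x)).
- e^{3 - x} + e^{x - 3}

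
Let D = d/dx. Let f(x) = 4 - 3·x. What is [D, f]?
-3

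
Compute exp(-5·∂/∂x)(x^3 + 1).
x^{3} - 15 x^{2} + 75 x - 124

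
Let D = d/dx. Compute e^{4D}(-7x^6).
- 7 x^{6} - 168 x^{5} - 1680 x^{4} - 8960 x^{3} - 26880 x^{2} - 43008 x - 28672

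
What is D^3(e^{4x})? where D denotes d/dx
64 e^{4 x}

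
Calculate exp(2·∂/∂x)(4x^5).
4 x^{5} + 40 x^{4} + 160 x^{3} + 320 x^{2} + 320 x + 128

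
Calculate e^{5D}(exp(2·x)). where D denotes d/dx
e^{2 x + 10}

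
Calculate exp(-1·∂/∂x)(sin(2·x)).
\sin{\left(2 x - 2 \right)}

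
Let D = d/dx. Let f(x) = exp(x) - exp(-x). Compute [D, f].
2 \cosh{\left(x \right)}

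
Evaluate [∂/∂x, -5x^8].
- 40 x^{7}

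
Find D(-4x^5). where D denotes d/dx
- 20 x^{4}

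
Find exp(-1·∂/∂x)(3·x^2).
3 x^{2} - 6 x + 3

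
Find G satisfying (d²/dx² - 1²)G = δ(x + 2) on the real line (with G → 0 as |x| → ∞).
-\frac{e^{-|x + 2|}}{2}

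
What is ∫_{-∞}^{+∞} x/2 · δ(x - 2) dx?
1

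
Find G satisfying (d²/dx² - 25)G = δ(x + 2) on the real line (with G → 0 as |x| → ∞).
-\frac{e^{-5|x + 2|}}{10}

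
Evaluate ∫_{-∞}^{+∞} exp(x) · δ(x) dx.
1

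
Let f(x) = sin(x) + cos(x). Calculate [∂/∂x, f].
- \sin{\left(x \right)} + \cos{\left(x \right)}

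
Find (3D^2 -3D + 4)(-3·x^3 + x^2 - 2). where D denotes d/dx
- 12 x^{3} + 31 x^{2} - 60 x - 2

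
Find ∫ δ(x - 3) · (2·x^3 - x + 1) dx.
52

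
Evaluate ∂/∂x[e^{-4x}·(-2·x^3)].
x^{2} \left(8 x - 6\right) e^{- 4 x}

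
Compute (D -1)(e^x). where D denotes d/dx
0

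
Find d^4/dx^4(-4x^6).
- 1440 x^{2}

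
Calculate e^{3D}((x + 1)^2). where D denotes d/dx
x^{2} + 8 x + 16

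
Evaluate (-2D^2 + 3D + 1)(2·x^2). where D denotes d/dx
2 x^{2} + 12 x - 8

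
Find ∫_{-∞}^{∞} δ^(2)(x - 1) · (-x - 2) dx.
0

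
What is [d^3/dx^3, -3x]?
-9\frac{d^{2}}{dx^{2}}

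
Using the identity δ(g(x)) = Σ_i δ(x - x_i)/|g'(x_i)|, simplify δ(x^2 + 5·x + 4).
\frac{\delta(x + 1) + \delta(x + 4)}{3}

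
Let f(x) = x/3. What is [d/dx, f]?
\frac{1}{3}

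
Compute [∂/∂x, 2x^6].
12 x^{5}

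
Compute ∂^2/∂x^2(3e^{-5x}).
75 e^{- 5 x}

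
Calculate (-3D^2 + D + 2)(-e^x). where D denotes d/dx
0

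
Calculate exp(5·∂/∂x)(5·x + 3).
5 x + 28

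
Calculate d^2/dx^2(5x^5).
100 x^{3}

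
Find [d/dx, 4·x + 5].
4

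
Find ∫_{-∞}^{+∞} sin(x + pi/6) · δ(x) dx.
\frac{1}{2}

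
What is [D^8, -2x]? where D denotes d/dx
-16D^{7}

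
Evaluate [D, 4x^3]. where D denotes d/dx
12 x^{2}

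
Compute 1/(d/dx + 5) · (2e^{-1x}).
\frac{e^{- x}}{2}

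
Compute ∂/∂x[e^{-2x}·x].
\left(1 - 2 x\right) e^{- 2 x}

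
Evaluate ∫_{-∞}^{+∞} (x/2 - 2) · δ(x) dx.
-2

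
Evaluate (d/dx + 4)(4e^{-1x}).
12 e^{- x}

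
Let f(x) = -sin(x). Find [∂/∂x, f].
- \cos{\left(x \right)}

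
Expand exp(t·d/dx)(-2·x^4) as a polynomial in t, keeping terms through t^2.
2 x^{2} \left(- 6 t^{2} - 4 t x - x^{2}\right)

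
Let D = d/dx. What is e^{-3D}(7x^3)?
7 x^{3} - 63 x^{2} + 189 x - 189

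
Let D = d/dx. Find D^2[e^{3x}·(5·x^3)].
15 x \left(3 x^{2} + 6 x + 2\right) e^{3 x}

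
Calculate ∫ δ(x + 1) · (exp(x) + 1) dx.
e^{-1} + 1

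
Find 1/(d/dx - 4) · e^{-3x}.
- \frac{e^{- 3 x}}{7}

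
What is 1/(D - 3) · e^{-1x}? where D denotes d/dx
- \frac{e^{- x}}{4}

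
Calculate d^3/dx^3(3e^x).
3 e^{x}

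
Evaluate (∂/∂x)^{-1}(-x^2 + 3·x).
- \frac{x^{3}}{3} + \frac{3 x^{2}}{2}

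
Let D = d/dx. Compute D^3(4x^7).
840 x^{4}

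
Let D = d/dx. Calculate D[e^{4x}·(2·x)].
\left(8 x + 2\right) e^{4 x}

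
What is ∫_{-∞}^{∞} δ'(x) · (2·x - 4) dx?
-2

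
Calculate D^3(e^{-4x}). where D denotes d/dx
- 64 e^{- 4 x}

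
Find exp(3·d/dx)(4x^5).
4 x^{5} + 60 x^{4} + 360 x^{3} + 1080 x^{2} + 1620 x + 972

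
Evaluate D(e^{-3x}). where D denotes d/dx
- 3 e^{- 3 x}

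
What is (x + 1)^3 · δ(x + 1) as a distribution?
0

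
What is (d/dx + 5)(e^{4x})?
9 e^{4 x}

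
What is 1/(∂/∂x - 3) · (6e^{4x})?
6 e^{4 x}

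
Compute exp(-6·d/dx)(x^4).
x^{4} - 24 x^{3} + 216 x^{2} - 864 x + 1296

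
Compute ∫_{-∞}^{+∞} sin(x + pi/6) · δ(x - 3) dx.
\sin{\left(\frac{\pi}{6} + 3 \right)}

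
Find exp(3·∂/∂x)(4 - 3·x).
- 3 x - 5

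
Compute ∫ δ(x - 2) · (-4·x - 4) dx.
-12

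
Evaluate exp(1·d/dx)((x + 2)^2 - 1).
x^{2} + 6 x + 8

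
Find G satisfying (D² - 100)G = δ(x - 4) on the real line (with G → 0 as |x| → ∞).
-\frac{e^{-10|x - 4|}}{20}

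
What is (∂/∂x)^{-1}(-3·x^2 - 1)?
- x^{3} - x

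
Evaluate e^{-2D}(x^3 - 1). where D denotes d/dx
x^{3} - 6 x^{2} + 12 x - 9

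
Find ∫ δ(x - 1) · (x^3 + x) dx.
2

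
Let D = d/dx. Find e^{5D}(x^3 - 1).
x^{3} + 15 x^{2} + 75 x + 124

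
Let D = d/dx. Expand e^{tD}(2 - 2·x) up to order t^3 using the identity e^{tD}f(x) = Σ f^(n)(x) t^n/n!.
- 2 t - 2 x + 2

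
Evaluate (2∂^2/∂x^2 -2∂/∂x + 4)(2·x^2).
8 x^{2} - 8 x + 8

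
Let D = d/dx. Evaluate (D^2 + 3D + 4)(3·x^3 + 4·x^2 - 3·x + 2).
12 x^{3} + 43 x^{2} + 30 x + 7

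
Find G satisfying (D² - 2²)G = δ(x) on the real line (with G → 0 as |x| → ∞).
-\frac{e^{-2|x|}}{4}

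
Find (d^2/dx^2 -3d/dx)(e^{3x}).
0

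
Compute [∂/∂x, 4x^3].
12 x^{2}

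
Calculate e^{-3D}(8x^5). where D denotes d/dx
8 x^{5} - 120 x^{4} + 720 x^{3} - 2160 x^{2} + 3240 x - 1944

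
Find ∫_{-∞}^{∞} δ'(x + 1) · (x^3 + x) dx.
-4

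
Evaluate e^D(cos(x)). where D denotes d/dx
\cos{\left(x + 1 \right)}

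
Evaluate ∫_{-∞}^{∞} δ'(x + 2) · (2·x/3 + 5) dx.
- \frac{2}{3}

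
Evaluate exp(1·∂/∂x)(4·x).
4 x + 4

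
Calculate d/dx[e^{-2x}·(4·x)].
4 \left(1 - 2 x\right) e^{- 2 x}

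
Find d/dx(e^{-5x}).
- 5 e^{- 5 x}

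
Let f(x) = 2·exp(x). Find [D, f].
2 e^{x}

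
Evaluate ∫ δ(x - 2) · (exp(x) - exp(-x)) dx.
2 \sinh{\left(2 \right)}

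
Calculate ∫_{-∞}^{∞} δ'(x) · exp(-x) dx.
1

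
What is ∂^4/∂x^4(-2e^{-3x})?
- 162 e^{- 3 x}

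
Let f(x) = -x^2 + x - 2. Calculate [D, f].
1 - 2 x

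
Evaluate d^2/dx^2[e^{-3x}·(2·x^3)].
6 x \left(3 x^{2} - 6 x + 2\right) e^{- 3 x}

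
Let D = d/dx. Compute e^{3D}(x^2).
x^{2} + 6 x + 9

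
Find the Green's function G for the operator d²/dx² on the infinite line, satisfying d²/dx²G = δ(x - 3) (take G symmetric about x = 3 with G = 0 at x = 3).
\frac{|x - 3|}{2}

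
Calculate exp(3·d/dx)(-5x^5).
- 5 x^{5} - 75 x^{4} - 450 x^{3} - 1350 x^{2} - 2025 x - 1215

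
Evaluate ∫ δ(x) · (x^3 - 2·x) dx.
0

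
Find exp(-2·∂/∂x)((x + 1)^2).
x^{2} - 2 x + 1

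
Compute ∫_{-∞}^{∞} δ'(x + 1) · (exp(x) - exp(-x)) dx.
- 2 \cosh{\left(1 \right)}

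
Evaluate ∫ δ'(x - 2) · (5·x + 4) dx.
-5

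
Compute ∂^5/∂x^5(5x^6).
3600 x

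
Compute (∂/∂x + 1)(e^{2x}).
3 e^{2 x}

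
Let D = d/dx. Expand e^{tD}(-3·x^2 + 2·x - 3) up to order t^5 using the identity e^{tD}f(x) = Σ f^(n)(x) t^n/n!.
- 3 t^{2} - 2 t \left(3 x - 1\right) - 3 x^{2} + 2 x - 3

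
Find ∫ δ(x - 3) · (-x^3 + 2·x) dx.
-21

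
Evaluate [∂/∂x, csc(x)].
- \cot{\left(x \right)} \csc{\left(x \right)}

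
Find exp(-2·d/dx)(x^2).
x^{2} - 4 x + 4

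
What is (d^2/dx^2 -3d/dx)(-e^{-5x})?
- 40 e^{- 5 x}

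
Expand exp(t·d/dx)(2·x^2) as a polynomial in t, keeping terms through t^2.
2 t^{2} + 4 t x + 2 x^{2}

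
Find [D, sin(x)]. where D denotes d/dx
\cos{\left(x \right)}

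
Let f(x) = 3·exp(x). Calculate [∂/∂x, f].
3 e^{x}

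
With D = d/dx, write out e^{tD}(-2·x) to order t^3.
- 2 t - 2 x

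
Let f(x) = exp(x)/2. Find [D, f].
\frac{e^{x}}{2}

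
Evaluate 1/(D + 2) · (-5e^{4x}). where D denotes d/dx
- \frac{5 e^{4 x}}{6}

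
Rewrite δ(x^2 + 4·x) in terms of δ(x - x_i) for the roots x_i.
\frac{\delta(x + 4) + \delta(x)}{4}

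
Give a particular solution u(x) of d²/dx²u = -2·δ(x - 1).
-|x - 1|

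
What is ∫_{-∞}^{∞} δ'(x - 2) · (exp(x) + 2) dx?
- e^{2}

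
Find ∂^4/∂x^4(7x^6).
2520 x^{2}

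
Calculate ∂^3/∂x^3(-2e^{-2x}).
16 e^{- 2 x}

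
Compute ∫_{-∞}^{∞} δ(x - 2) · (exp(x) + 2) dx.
2 + e^{2}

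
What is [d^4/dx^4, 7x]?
28\frac{d^{3}}{dx^{3}}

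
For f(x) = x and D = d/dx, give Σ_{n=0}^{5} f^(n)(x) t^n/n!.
t + x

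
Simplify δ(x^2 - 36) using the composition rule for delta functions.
\frac{\delta(x - 6) + \delta(x + 6)}{12}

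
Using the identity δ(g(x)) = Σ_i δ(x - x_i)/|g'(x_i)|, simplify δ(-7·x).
\frac{\delta(x)}{7}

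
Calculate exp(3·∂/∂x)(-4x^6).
- 4 x^{6} - 72 x^{5} - 540 x^{4} - 2160 x^{3} - 4860 x^{2} - 5832 x - 2916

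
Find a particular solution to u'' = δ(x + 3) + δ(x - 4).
\frac{|x + 3|}{2} + \frac{|x - 4|}{2}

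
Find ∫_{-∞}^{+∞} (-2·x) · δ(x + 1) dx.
2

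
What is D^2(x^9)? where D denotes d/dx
72 x^{7}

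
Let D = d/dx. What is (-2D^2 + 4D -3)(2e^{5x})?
- 66 e^{5 x}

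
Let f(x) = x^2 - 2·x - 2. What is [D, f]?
2 x - 2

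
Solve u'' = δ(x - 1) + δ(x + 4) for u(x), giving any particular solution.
\frac{|x - 1|}{2} + \frac{|x + 4|}{2}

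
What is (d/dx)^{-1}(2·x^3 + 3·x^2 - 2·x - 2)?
\frac{x^{4}}{2} + x^{3} - x^{2} - 2 x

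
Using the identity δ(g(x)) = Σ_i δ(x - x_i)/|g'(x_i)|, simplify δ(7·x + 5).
\frac{\delta(x + 5/7)}{7}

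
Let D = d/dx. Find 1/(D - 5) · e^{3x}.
- \frac{e^{3 x}}{2}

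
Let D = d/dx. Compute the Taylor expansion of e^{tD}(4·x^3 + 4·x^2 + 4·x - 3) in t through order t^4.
4 t^{3} + t^{2} \left(12 x + 4\right) + 4 t \left(3 x^{2} + 2 x + 1\right) + 4 x^{3} + 4 x^{2} + 4 x - 3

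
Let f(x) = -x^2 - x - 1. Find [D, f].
- 2 x - 1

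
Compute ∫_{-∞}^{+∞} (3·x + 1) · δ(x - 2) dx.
7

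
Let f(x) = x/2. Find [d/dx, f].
\frac{1}{2}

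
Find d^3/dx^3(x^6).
120 x^{3}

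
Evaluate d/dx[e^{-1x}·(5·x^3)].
5 x^{2} \left(3 - x\right) e^{- x}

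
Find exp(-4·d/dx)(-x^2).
- x^{2} + 8 x - 16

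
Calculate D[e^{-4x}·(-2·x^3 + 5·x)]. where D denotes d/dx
\left(8 x^{3} - 6 x^{2} - 20 x + 5\right) e^{- 4 x}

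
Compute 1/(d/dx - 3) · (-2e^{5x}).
- e^{5 x}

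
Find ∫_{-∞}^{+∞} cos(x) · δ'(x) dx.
0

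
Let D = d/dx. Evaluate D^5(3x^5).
360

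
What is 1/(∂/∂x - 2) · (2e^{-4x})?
- \frac{e^{- 4 x}}{3}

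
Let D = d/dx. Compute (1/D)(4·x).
2 x^{2}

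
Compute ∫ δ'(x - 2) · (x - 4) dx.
-1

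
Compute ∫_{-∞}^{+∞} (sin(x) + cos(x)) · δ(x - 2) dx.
\cos{\left(2 \right)} + \sin{\left(2 \right)}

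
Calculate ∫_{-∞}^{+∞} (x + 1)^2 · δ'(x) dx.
-2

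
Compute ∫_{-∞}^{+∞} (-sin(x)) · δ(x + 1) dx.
\sin{\left(1 \right)}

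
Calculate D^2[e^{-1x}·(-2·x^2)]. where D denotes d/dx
2 \left(- x^{2} + 4 x - 2\right) e^{- x}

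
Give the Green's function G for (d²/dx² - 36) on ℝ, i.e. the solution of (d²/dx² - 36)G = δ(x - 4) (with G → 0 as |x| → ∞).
-\frac{e^{-6|x - 4|}}{12}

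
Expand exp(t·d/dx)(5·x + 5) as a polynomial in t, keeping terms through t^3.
5 t + 5 x + 5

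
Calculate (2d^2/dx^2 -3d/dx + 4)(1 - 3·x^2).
- 12 x^{2} + 18 x - 8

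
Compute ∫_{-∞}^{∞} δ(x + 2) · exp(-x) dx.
e^{2}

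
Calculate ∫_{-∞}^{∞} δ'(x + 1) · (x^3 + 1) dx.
-3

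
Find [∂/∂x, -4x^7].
- 28 x^{6}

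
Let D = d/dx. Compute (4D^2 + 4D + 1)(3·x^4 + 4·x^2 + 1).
3 x^{4} + 48 x^{3} + 148 x^{2} + 32 x + 33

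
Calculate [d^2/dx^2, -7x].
-14\frac{d}{dx}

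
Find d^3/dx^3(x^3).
6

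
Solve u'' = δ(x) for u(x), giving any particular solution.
\frac{|x|}{2}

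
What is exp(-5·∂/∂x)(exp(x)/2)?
\frac{e^{x - 5}}{2}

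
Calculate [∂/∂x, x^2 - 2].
2 x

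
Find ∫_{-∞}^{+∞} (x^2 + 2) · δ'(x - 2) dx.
-4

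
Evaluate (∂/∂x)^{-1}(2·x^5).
\frac{x^{6}}{3}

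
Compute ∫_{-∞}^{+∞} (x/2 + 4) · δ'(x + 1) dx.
- \frac{1}{2}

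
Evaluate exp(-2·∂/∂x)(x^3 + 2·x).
x^{3} - 6 x^{2} + 14 x - 12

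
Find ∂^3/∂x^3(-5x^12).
- 6600 x^{9}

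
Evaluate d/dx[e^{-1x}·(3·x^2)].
3 x \left(2 - x\right) e^{- x}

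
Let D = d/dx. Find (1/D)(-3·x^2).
- x^{3}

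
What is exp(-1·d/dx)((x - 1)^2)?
x^{2} - 4 x + 4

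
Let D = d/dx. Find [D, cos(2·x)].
- 2 \sin{\left(2 x \right)}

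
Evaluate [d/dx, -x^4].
- 4 x^{3}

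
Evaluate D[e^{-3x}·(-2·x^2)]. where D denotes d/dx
2 x \left(3 x - 2\right) e^{- 3 x}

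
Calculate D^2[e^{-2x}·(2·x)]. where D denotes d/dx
8 \left(x - 1\right) e^{- 2 x}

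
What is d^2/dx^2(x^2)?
2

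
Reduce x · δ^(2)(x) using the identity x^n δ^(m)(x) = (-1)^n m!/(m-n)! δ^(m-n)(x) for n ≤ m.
-2\delta'(x)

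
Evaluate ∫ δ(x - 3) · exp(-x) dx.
e^{-3}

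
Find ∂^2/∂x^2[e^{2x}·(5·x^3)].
10 x \left(2 x^{2} + 6 x + 3\right) e^{2 x}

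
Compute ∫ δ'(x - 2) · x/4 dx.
- \frac{1}{4}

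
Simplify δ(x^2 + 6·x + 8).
\frac{\delta(x + 2) + \delta(x + 4)}{2}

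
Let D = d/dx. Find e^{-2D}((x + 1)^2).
x^{2} - 2 x + 1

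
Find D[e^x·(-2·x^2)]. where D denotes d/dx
2 x \left(- x - 2\right) e^{x}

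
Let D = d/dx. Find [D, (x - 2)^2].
2 x - 4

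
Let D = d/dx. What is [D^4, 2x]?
8D^{3}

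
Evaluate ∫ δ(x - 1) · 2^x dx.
2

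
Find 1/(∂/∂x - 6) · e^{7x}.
e^{7 x}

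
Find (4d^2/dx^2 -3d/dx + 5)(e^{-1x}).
12 e^{- x}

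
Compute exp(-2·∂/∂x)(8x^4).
8 x^{4} - 64 x^{3} + 192 x^{2} - 256 x + 128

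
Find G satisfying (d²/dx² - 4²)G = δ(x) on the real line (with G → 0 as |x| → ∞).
-\frac{e^{-4|x|}}{8}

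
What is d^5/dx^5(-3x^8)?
- 20160 x^{3}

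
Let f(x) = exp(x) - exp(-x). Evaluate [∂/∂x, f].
2 \cosh{\left(x \right)}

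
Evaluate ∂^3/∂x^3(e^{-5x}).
- 125 e^{- 5 x}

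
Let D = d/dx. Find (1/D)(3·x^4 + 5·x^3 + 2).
\frac{3 x^{5}}{5} + \frac{5 x^{4}}{4} + 2 x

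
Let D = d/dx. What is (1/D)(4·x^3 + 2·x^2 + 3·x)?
x^{4} + \frac{2 x^{3}}{3} + \frac{3 x^{2}}{2}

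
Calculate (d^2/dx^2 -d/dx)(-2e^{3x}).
- 12 e^{3 x}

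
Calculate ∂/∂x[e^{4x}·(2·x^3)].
x^{2} \left(8 x + 6\right) e^{4 x}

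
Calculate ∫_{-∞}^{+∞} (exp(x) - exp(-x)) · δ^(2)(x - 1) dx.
2 \sinh{\left(1 \right)}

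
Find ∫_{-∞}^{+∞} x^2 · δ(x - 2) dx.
4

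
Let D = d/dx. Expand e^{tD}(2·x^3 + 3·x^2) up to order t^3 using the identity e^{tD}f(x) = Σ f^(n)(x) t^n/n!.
2 t^{3} + t^{2} \left(6 x + 3\right) + 6 t x \left(x + 1\right) + 2 x^{3} + 3 x^{2}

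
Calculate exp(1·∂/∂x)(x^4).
x^{4} + 4 x^{3} + 6 x^{2} + 4 x + 1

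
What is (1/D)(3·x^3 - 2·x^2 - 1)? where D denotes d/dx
\frac{3 x^{4}}{4} - \frac{2 x^{3}}{3} - x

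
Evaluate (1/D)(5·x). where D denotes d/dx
\frac{5 x^{2}}{2}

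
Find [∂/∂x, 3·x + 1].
3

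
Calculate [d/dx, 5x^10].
50 x^{9}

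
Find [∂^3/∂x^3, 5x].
15\frac{d^{2}}{dx^{2}}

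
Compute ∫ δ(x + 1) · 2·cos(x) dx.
2 \cos{\left(1 \right)}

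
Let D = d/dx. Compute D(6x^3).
18 x^{2}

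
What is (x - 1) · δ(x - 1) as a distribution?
0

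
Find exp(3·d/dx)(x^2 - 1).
x^{2} + 6 x + 8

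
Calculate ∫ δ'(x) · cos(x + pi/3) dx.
\frac{\sqrt{3}}{2}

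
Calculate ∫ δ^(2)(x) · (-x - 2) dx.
0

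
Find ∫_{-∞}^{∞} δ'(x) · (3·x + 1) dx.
-3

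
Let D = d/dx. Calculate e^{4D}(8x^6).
8 x^{6} + 192 x^{5} + 1920 x^{4} + 10240 x^{3} + 30720 x^{2} + 49152 x + 32768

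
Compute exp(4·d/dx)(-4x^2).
- 4 x^{2} - 32 x - 64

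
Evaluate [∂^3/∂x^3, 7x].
21\frac{d^{2}}{dx^{2}}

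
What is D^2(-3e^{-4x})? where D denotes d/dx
- 48 e^{- 4 x}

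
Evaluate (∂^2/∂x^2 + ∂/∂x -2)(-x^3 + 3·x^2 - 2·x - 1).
2 x^{3} - 9 x^{2} + 4 x + 6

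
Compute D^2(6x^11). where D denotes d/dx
660 x^{9}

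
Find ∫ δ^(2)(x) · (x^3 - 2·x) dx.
0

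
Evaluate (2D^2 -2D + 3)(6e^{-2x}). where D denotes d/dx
90 e^{- 2 x}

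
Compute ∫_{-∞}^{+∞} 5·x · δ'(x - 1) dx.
-5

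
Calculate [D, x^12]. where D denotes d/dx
12 x^{11}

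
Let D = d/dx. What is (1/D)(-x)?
- \frac{x^{2}}{2}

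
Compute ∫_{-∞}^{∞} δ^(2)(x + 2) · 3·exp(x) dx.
\frac{3}{e^{2}}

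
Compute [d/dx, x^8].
8 x^{7}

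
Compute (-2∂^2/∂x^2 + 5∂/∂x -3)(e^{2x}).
- e^{2 x}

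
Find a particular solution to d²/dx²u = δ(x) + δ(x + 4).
\frac{|x|}{2} + \frac{|x + 4|}{2}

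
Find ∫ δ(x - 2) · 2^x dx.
4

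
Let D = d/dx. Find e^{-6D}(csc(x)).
\csc{\left(x - 6 \right)}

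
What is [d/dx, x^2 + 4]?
2 x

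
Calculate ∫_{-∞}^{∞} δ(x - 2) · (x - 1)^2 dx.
1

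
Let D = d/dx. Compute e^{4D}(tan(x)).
\tan{\left(x + 4 \right)}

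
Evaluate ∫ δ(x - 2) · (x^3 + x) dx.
10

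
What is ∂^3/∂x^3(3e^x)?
3 e^{x}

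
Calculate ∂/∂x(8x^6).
48 x^{5}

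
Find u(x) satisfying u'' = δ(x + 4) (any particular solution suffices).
\frac{|x + 4|}{2}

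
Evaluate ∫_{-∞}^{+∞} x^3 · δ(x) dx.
0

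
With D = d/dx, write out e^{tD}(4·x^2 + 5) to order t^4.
4 t^{2} + 8 t x + 4 x^{2} + 5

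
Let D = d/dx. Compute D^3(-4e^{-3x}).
108 e^{- 3 x}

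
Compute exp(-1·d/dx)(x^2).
x^{2} - 2 x + 1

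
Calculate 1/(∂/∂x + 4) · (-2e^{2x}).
- \frac{e^{2 x}}{3}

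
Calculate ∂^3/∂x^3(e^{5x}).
125 e^{5 x}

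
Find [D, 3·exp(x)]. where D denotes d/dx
3 e^{x}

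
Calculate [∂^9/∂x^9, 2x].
18\frac{d^{8}}{dx^{8}}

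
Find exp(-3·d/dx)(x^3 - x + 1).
x^{3} - 9 x^{2} + 26 x - 23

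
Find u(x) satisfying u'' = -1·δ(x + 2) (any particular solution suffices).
-\frac{|x + 2|}{2}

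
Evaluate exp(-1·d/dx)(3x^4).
3 x^{4} - 12 x^{3} + 18 x^{2} - 12 x + 3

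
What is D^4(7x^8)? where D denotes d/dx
11760 x^{4}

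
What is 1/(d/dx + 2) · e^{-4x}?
- \frac{e^{- 4 x}}{2}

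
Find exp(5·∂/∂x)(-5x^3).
- 5 x^{3} - 75 x^{2} - 375 x - 625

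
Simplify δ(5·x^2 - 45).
\frac{\delta(x - 3) + \delta(x + 3)}{30}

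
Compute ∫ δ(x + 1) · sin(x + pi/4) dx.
\cos{\left(\frac{\pi}{4} + 1 \right)}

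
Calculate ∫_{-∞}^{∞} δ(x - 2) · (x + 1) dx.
3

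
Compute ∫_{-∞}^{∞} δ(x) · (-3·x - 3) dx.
-3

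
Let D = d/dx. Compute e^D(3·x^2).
3 x^{2} + 6 x + 3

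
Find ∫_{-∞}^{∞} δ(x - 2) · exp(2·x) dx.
e^{4}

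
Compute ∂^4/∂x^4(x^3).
0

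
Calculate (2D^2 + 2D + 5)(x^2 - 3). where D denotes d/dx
5 x^{2} + 4 x - 11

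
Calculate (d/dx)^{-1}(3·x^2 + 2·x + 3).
x^{3} + x^{2} + 3 x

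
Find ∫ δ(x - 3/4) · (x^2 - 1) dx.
- \frac{7}{16}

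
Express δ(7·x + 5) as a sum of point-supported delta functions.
\frac{\delta(x + 5/7)}{7}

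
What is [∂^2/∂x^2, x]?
2\frac{d}{dx}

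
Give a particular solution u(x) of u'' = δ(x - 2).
\frac{|x - 2|}{2}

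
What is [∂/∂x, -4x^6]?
- 24 x^{5}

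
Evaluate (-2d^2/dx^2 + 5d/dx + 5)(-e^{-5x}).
70 e^{- 5 x}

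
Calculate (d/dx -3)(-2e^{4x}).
- 2 e^{4 x}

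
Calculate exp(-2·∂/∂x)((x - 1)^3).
x^{3} - 9 x^{2} + 27 x - 27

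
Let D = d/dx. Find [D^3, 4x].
12D^{2}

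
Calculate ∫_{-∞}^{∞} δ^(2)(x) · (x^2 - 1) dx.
2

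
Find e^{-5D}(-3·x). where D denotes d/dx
15 - 3 x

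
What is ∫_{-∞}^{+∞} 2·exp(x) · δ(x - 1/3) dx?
2 e^{\frac{1}{3}}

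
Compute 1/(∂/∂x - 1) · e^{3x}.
\frac{e^{3 x}}{2}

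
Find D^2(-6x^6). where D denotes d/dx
- 180 x^{4}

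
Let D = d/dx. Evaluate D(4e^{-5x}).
- 20 e^{- 5 x}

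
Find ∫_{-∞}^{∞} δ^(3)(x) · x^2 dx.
0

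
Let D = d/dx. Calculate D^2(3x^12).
396 x^{10}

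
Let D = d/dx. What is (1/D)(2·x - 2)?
x^{2} - 2 x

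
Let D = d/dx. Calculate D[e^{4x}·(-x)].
\left(- 4 x - 1\right) e^{4 x}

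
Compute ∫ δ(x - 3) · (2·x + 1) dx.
7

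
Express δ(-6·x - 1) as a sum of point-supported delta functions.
\frac{\delta(x + 1/6)}{6}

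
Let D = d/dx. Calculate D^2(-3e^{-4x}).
- 48 e^{- 4 x}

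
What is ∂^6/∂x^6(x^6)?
720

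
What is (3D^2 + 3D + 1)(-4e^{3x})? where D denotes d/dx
- 148 e^{3 x}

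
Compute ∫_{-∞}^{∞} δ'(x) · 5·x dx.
-5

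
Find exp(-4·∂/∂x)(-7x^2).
- 7 x^{2} + 56 x - 112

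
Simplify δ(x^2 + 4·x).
\frac{\delta(x + 4) + \delta(x)}{4}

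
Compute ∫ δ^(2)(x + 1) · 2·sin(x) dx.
2 \sin{\left(1 \right)}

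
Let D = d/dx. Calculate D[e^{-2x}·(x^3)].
x^{2} \left(3 - 2 x\right) e^{- 2 x}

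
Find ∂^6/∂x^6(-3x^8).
- 60480 x^{2}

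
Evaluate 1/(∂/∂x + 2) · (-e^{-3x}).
e^{- 3 x}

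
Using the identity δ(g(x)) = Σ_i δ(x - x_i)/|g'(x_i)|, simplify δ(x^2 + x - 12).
\frac{\delta(x - 3) + \delta(x + 4)}{7}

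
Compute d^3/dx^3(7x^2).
0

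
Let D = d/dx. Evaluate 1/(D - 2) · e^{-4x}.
- \frac{e^{- 4 x}}{6}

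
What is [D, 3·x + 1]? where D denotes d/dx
3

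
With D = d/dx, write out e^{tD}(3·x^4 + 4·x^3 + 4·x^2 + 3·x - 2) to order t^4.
3 t^{4} + t^{3} \left(12 x + 4\right) + t^{2} \left(18 x^{2} + 12 x + 4\right) + t \left(12 x^{3} + 12 x^{2} + 8 x + 3\right) + 3 x^{4} + 4 x^{3} + 4 x^{2} + 3 x - 2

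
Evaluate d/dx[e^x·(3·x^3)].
3 x^{2} \left(x + 3\right) e^{x}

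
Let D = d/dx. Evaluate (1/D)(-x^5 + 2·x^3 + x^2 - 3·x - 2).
- \frac{x^{6}}{6} + \frac{x^{4}}{2} + \frac{x^{3}}{3} - \frac{3 x^{2}}{2} - 2 x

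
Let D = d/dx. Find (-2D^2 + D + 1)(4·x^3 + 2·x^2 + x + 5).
4 x^{3} + 14 x^{2} - 43 x - 2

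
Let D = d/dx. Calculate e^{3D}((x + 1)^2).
x^{2} + 8 x + 16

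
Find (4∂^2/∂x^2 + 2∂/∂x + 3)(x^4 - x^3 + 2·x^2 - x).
3 x^{4} + 5 x^{3} + 48 x^{2} - 19 x + 14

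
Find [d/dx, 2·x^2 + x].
4 x + 1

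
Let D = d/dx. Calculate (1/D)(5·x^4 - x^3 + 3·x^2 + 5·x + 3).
x^{5} - \frac{x^{4}}{4} + x^{3} + \frac{5 x^{2}}{2} + 3 x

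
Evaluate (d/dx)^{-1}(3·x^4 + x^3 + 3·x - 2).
\frac{3 x^{5}}{5} + \frac{x^{4}}{4} + \frac{3 x^{2}}{2} - 2 x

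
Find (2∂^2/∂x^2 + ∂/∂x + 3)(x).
3 x + 1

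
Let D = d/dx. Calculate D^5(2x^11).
110880 x^{6}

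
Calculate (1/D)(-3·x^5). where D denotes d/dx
- \frac{x^{6}}{2}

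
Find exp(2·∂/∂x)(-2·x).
- 2 x - 4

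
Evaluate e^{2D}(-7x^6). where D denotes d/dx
- 7 x^{6} - 84 x^{5} - 420 x^{4} - 1120 x^{3} - 1680 x^{2} - 1344 x - 448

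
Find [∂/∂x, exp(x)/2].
\frac{e^{x}}{2}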